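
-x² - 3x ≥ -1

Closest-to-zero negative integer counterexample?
Testing negative integers from -1 downward:
x = -1: LHS = -(-1)² - 3·(-1) = 2; 2 ≥ -1 — holds
x = -2: LHS = -(-2)² - 3·(-2) = 2; 2 ≥ -1 — holds
x = -3: LHS = -(-3)² - 3·(-3) = 0; 0 ≥ -1 — holds
x = -4: LHS = -(-4)² - 3·(-4) = -4; -4 ≥ -1 — FAILS  ← closest negative counterexample to 0

Answer: x = -4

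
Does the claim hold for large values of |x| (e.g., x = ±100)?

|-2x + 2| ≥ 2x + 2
x = 100: LHS = |-2·100 + 2| = |-198| = 198, RHS = 2·100 + 2 = 202; 198 ≥ 202 — FAILS
x = -100: LHS = |-2·(-100) + 2| = |202| = 202, RHS = 2·(-100) + 2 = -198; 202 ≥ -198 — holds

Answer: Partially: fails for x = 100, holds for x = -100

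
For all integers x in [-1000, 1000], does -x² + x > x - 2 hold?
The claim fails at x = 2:
x = 2: LHS = -2² + 2 = -2, RHS = 2 - 2 = 0; -2 > 0 — FAILS

Because a single integer refutes it, the statement is false.

Answer: False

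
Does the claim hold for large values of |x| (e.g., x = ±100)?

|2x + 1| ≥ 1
x = 100: LHS = |2·100 + 1| = |201| = 201; 201 ≥ 1 — holds
x = -100: LHS = |2·(-100) + 1| = |-199| = 199; 199 ≥ 1 — holds

Answer: Yes, holds for both x = 100 and x = -100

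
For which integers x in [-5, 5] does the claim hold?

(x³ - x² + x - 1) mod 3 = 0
Holds for: {-5, -2, 1, 4}
Fails for: {-4, -3, -1, 0, 2, 3, 5}

Answer: {-5, -2, 1, 4}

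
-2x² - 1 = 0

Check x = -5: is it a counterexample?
Substitute x = -5 into the relation:
x = -5: LHS = -2·(-5)² - 1 = -51; -51 = 0 — FAILS

Since the claim fails at x = -5, this value is a counterexample.

Answer: Yes, x = -5 is a counterexample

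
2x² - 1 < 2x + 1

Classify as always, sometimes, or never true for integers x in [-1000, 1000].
Holds at x = 0: LHS = 2·0² - 1 = -1, RHS = 2·0 + 1 = 1; -1 < 1 — holds
Fails at x = -1: LHS = 2·(-1)² - 1 = 1, RHS = 2·(-1) + 1 = -1; 1 < -1 — FAILS
It is satisfied by some integers in the range but not all.

Answer: Sometimes true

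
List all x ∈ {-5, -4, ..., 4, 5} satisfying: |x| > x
Holds for: {-5, -4, -3, -2, -1}
Fails for: {0, 1, 2, 3, 4, 5}

Answer: {-5, -4, -3, -2, -1}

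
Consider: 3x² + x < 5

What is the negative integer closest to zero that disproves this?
Testing negative integers from -1 downward:
x = -1: LHS = 3·(-1)² + (-1) = 2; 2 < 5 — holds
x = -2: LHS = 3·(-2)² + (-2) = 10; 10 < 5 — FAILS  ← closest negative counterexample to 0

Answer: x = -2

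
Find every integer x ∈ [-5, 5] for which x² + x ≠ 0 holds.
Holds for: {-5, -4, -3, -2, 1, 2, 3, 4, 5}
Fails for: {-1, 0}

Answer: {-5, -4, -3, -2, 1, 2, 3, 4, 5}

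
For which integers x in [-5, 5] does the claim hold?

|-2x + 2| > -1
An absolute value is never negative, so the left side is ≥ 0 for every x, while the right side is -1. Tightest case in [-5, 5] is x = 1:
x = 1: LHS = |-2·1 + 2| = |0| = 0; 0 > -1 — holds
Hence LHS − RHS is never zero or negative, i.e. LHS > RHS throughout, so the relation holds for every integer in [-5, 5].

Answer: All integers in [-5, 5]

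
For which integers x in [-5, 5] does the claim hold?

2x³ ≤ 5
Holds for: {-5, -4, -3, -2, -1, 0, 1}
Fails for: {2, 3, 4, 5}

Answer: {-5, -4, -3, -2, -1, 0, 1}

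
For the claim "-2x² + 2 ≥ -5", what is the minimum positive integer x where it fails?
Testing positive integers:
x = 1: LHS = -2·1² + 2 = 0; 0 ≥ -5 — holds
x = 2: LHS = -2·2² + 2 = -6; -6 ≥ -5 — FAILS  ← smallest positive counterexample

Answer: x = 2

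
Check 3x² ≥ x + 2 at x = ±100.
x = 100: LHS = 3·100² = 30000, RHS = 100 + 2 = 102; 30000 ≥ 102 — holds
x = -100: LHS = 3·(-100)² = 30000, RHS = (-100) + 2 = -98; 30000 ≥ -98 — holds

Answer: Yes, holds for both x = 100 and x = -100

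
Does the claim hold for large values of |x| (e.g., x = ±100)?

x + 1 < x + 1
x = 100: LHS = 100 + 1 = 101, RHS = 100 + 1 = 101; 101 < 101 — FAILS
x = -100: LHS = (-100) + 1 = -99, RHS = (-100) + 1 = -99; -99 < -99 — FAILS

Answer: No, fails for both x = 100 and x = -100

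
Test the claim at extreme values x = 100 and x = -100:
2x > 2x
x = 100: LHS = 2·100 = 200, RHS = 2·100 = 200; 200 > 200 — FAILS
x = -100: LHS = 2·(-100) = -200, RHS = 2·(-100) = -200; -200 > -200 — FAILS

Answer: No, fails for both x = 100 and x = -100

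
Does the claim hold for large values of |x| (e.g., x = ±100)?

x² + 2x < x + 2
x = 100: LHS = 100² + 2·100 = 10200, RHS = 100 + 2 = 102; 10200 < 102 — FAILS
x = -100: LHS = (-100)² + 2·(-100) = 9800, RHS = (-100) + 2 = -98; 9800 < -98 — FAILS

Answer: No, fails for both x = 100 and x = -100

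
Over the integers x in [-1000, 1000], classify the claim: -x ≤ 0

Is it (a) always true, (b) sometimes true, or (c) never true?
Holds at x = 0: LHS = -0 = 0; 0 ≤ 0 — holds
Fails at x = -1: LHS = -(-1) = 1; 1 ≤ 0 — FAILS
It is satisfied by some integers in the range but not all.

Answer: Sometimes true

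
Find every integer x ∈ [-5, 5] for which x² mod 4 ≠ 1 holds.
Holds for: {-4, -2, 0, 2, 4}
Fails for: {-5, -3, -1, 1, 3, 5}

Answer: {-4, -2, 0, 2, 4}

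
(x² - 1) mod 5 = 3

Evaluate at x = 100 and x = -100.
x = 100: LHS = (100² - 1) mod 5 = 9999 mod 5 = 4; 4 = 3 — FAILS
x = -100: LHS = ((-100)² - 1) mod 5 = 9999 mod 5 = 4; 4 = 3 — FAILS

Answer: No, fails for both x = 100 and x = -100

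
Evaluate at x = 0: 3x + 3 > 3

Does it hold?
x = 0: LHS = 3·0 + 3 = 3; 3 > 3 — FAILS

The relation fails at x = 0, so x = 0 is a counterexample.

Answer: No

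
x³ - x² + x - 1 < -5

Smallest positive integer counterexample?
Testing positive integers:
x = 1: LHS = 1³ - 1² + 1 - 1 = 0; 0 < -5 — FAILS  ← smallest positive counterexample

Answer: x = 1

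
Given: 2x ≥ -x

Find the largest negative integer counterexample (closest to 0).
Testing negative integers from -1 downward:
x = -1: LHS = 2·(-1) = -2, RHS = -(-1) = 1; -2 ≥ 1 — FAILS  ← closest negative counterexample to 0

Answer: x = -1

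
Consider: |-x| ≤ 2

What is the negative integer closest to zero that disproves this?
Testing negative integers from -1 downward:
x = -1: LHS = |-(-1)| = |1| = 1; 1 ≤ 2 — holds
x = -2: LHS = |-(-2)| = |2| = 2; 2 ≤ 2 — holds
x = -3: LHS = |-(-3)| = |3| = 3; 3 ≤ 2 — FAILS  ← closest negative counterexample to 0

Answer: x = -3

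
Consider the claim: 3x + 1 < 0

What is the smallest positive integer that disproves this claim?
Testing positive integers:
x = 1: LHS = 3·1 + 1 = 4; 4 < 0 — FAILS  ← smallest positive counterexample

Answer: x = 1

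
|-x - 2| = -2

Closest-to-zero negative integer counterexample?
Testing negative integers from -1 downward:
x = -1: LHS = |-(-1) - 2| = |-1| = 1; 1 = -2 — FAILS  ← closest negative counterexample to 0

Answer: x = -1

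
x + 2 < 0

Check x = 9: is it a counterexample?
Substitute x = 9 into the relation:
x = 9: LHS = 9 + 2 = 11; 11 < 0 — FAILS

Since the claim fails at x = 9, this value is a counterexample.

Answer: Yes, x = 9 is a counterexample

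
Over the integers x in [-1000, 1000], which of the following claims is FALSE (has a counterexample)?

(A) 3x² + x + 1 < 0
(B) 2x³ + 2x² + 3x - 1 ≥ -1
(A) x = 0: LHS = 3·0² + 0 + 1 = 1; 1 < 0 — FAILS
(B) x = -1: LHS = 2·(-1)³ + 2·(-1)² + 3·(-1) - 1 = -4; -4 ≥ -1 — FAILS

Answer: Both A and B are false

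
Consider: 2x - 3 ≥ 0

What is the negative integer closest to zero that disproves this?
Testing negative integers from -1 downward:
x = -1: LHS = 2·(-1) - 3 = -5; -5 ≥ 0 — FAILS  ← closest negative counterexample to 0

Answer: x = -1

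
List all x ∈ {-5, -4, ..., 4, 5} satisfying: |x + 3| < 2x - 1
Holds for: {5}
Fails for: {-5, -4, -3, -2, -1, 0, 1, 2, 3, 4}

Answer: {5}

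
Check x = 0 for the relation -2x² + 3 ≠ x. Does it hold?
x = 0: LHS = -2·0² + 3 = 3; 3 ≠ 0 — holds

The relation is satisfied at x = 0.

Answer: Yes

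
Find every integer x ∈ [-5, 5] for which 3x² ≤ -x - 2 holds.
Over all integers in [-5, 5], LHS − RHS is smallest at x = 0, where it equals 2:
x = 0: LHS = 3·0² = 0, RHS = -0 - 2 = -2; 0 ≤ -2 — FAILS
At the ends of the range:
x = -5: LHS = 3·(-5)² = 75, RHS = -(-5) - 2 = 3; 75 ≤ 3 — FAILS
x = 5: LHS = 3·5² = 75, RHS = -5 - 2 = -7; 75 ≤ -7 — FAILS
Hence LHS − RHS is never zero or negative, i.e. LHS > RHS throughout, so the claimed relation (≤) fails for every integer in [-5, 5].

Answer: None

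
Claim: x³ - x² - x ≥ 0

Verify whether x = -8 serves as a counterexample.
Substitute x = -8 into the relation:
x = -8: LHS = (-8)³ - (-8)² - (-8) = -568; -568 ≥ 0 — FAILS

Since the claim fails at x = -8, this value is a counterexample.

Answer: Yes, x = -8 is a counterexample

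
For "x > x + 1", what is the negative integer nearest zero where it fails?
Testing negative integers from -1 downward:
x = -1: RHS = (-1) + 1 = 0; -1 > 0 — FAILS  ← closest negative counterexample to 0

Answer: x = -1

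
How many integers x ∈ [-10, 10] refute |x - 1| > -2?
An absolute value is never negative, so the left side is ≥ 0 for every x, while the right side is -2. Tightest case in [-10, 10] is x = 1:
x = 1: LHS = |1 - 1| = |0| = 0; 0 > -2 — holds
Hence LHS − RHS is never zero or negative, i.e. LHS > RHS throughout, so the relation holds for every integer in [-10, 10].

No counterexample appears in that range.

Answer: 0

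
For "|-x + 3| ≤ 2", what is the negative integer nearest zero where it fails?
Testing negative integers from -1 downward:
x = -1: LHS = |-(-1) + 3| = |4| = 4; 4 ≤ 2 — FAILS  ← closest negative counterexample to 0

Answer: x = -1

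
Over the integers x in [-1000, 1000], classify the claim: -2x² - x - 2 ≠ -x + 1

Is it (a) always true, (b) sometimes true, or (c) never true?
Over all integers in [-1000, 1000], LHS − RHS is always negative; it is closest to 0 at x = 0, where it equals -3:
x = 0: LHS = -2·0² - 0 - 2 = -2, RHS = -0 + 1 = 1; -2 ≠ 1 — holds
At the ends of the range:
x = -1000: LHS = -2·(-1000)² - (-1000) - 2 = -1999002, RHS = -(-1000) + 1 = 1001; -1999002 ≠ 1001 — holds
x = 1000: LHS = -2·1000² - 1000 - 2 = -2001002, RHS = -1000 + 1 = -999; -2001002 ≠ -999 — holds
Hence LHS − RHS is never 0, i.e. the two sides are never equal, so the relation holds for every integer in [-1000, 1000].

No counterexample exists.

Answer: Always true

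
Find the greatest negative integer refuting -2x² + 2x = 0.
Testing negative integers from -1 downward:
x = -1: LHS = -2·(-1)² + 2·(-1) = -4; -4 = 0 — FAILS  ← closest negative counterexample to 0

Answer: x = -1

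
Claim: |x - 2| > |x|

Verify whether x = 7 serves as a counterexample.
Substitute x = 7 into the relation:
x = 7: LHS = |7 - 2| = |5| = 5, RHS = |7| = 7; 5 > 7 — FAILS

Since the claim fails at x = 7, this value is a counterexample.

Answer: Yes, x = 7 is a counterexample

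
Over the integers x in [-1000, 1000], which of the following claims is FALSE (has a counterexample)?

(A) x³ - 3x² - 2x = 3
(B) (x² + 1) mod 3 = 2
(A) x = 0: LHS = 0³ - 3·0² - 2·0 = 0; 0 = 3 — FAILS
(B) x = 0: LHS = (0² + 1) mod 3 = 1 mod 3 = 1; 1 = 2 — FAILS

Answer: Both A and B are false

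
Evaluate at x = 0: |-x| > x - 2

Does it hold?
x = 0: LHS = |-0| = |0| = 0, RHS = 0 - 2 = -2; 0 > -2 — holds

The relation is satisfied at x = 0.

Answer: Yes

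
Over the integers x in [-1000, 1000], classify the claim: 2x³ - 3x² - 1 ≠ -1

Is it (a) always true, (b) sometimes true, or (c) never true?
Holds at x = 1: LHS = 2·1³ - 3·1² - 1 = -2; -2 ≠ -1 — holds
Fails at x = 0: LHS = 2·0³ - 3·0² - 1 = -1; -1 ≠ -1 — FAILS
It is satisfied by some integers in the range but not all.

Answer: Sometimes true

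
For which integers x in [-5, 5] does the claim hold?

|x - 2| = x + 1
Track d = LHS − RHS over the integers in [-5, 5]. Equality would need d = 0, but d changes sign only between consecutive integers, jumping over 0:
x = 0: LHS = |0 - 2| = |-2| = 2, RHS = 0 + 1 = 1; 2 = 1 — FAILS  (d = 1)
x = 1: LHS = |1 - 2| = |-1| = 1, RHS = 1 + 1 = 2; 1 = 2 — FAILS  (d = -1)
Away from these crossings d keeps a constant sign, and checking every integer in [-5, 5] confirms d ≠ 0 throughout. Hence the two sides are never equal, so the claimed relation (=) fails for every integer in [-5, 5].

Answer: None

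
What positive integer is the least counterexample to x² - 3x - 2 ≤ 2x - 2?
Testing positive integers:
x = 1: LHS = 1² - 3·1 - 2 = -4, RHS = 2·1 - 2 = 0; -4 ≤ 0 — holds
x = 2: LHS = 2² - 3·2 - 2 = -4, RHS = 2·2 - 2 = 2; -4 ≤ 2 — holds
x = 3: LHS = 3² - 3·3 - 2 = -2, RHS = 2·3 - 2 = 4; -2 ≤ 4 — holds
x = 4: LHS = 4² - 3·4 - 2 = 2, RHS = 2·4 - 2 = 6; 2 ≤ 6 — holds
x = 5: LHS = 5² - 3·5 - 2 = 8, RHS = 2·5 - 2 = 8; 8 ≤ 8 — holds
x = 6: LHS = 6² - 3·6 - 2 = 16, RHS = 2·6 - 2 = 10; 16 ≤ 10 — FAILS  ← smallest positive counterexample

Answer: x = 6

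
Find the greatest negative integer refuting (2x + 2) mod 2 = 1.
Testing negative integers from -1 downward:
x = -1: LHS = (2·(-1) + 2) mod 2 = 0 mod 2 = 0; 0 = 1 — FAILS  ← closest negative counterexample to 0

Answer: x = -1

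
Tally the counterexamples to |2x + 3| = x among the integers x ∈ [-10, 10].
Counterexamples in [-10, 10]: {-10, -9, -8, -7, -6, -5, -4, -3, -2, -1, 0, 1, 2, 3, 4, 5, 6, 7, 8, 9, 10}.

Counting them gives 21 values.

Answer: 21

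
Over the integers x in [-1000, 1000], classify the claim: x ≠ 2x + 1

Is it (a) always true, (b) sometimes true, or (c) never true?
Holds at x = 0: RHS = 2·0 + 1 = 1; 0 ≠ 1 — holds
Fails at x = -1: RHS = 2·(-1) + 1 = -1; -1 ≠ -1 — FAILS
It is satisfied by some integers in the range but not all.

Answer: Sometimes true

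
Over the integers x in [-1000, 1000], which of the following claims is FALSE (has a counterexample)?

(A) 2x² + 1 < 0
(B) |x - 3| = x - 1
(A) x = 0: LHS = 2·0² + 1 = 1; 1 < 0 — FAILS
(B) x = 0: LHS = |0 - 3| = |-3| = 3, RHS = 0 - 1 = -1; 3 = -1 — FAILS

Answer: Both A and B are false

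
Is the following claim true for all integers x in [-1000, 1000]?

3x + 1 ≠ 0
Track d = LHS − RHS over the integers in [-1000, 1000]. Equality would need d = 0, but d changes sign only between consecutive integers, jumping over 0:
x = -1: LHS = 3·(-1) + 1 = -2; -2 ≠ 0 — holds  (d = -2)
x = 0: LHS = 3·0 + 1 = 1; 1 ≠ 0 — holds  (d = 1)
Away from these crossings d keeps a constant sign, and checking every integer in [-1000, 1000] confirms d ≠ 0 throughout. Hence the two sides are never equal, so the relation holds for every integer in [-1000, 1000].

No counterexample exists.

Answer: True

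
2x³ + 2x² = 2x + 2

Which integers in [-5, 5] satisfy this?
Holds for: {-1, 1}
Fails for: {-5, -4, -3, -2, 0, 2, 3, 4, 5}

Answer: {-1, 1}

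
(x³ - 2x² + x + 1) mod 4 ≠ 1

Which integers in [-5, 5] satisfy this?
Holds for: {-2, 2}
Fails for: {-5, -4, -3, -1, 0, 1, 3, 4, 5}

Answer: {-2, 2}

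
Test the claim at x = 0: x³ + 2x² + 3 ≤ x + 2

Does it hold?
x = 0: LHS = 0³ + 2·0² + 3 = 3, RHS = 0 + 2 = 2; 3 ≤ 2 — FAILS

The relation fails at x = 0, so x = 0 is a counterexample.

Answer: No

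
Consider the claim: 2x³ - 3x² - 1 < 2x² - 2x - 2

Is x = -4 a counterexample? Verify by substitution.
Substitute x = -4 into the relation:
x = -4: LHS = 2·(-4)³ - 3·(-4)² - 1 = -177, RHS = 2·(-4)² - 2·(-4) - 2 = 38; -177 < 38 — holds

The claim holds here, so x = -4 is not a counterexample. (A counterexample exists elsewhere, e.g. x = 0.)

Answer: No, x = -4 is not a counterexample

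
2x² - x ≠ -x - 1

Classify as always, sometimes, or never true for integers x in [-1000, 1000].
Over all integers in [-1000, 1000], LHS − RHS is always positive; it is smallest at x = 0, where it equals 1:
x = 0: LHS = 2·0² - 0 = 0, RHS = -0 - 1 = -1; 0 ≠ -1 — holds
At the ends of the range:
x = -1000: LHS = 2·(-1000)² - (-1000) = 2001000, RHS = -(-1000) - 1 = 999; 2001000 ≠ 999 — holds
x = 1000: LHS = 2·1000² - 1000 = 1999000, RHS = -1000 - 1 = -1001; 1999000 ≠ -1001 — holds
Hence LHS − RHS is never 0, i.e. the two sides are never equal, so the relation holds for every integer in [-1000, 1000].

No counterexample exists.

Answer: Always true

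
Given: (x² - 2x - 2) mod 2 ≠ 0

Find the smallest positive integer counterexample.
Testing positive integers:
x = 1: LHS = (1² - 2·1 - 2) mod 2 = (-3) mod 2 = 1; 1 ≠ 0 — holds
x = 2: LHS = (2² - 2·2 - 2) mod 2 = (-2) mod 2 = 0; 0 ≠ 0 — FAILS  ← smallest positive counterexample

Answer: x = 2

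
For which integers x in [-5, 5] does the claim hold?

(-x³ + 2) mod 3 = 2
Holds for: {-3, 0, 3}
Fails for: {-5, -4, -2, -1, 1, 2, 4, 5}

Answer: {-3, 0, 3}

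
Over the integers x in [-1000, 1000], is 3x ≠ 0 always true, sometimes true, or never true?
Holds at x = 1: LHS = 3·1 = 3; 3 ≠ 0 — holds
Fails at x = 0: LHS = 3·0 = 0; 0 ≠ 0 — FAILS
It is satisfied by some integers in the range but not all.

Answer: Sometimes true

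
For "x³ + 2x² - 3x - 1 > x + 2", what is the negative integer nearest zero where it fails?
Testing negative integers from -1 downward:
x = -1: LHS = (-1)³ + 2·(-1)² - 3·(-1) - 1 = 3, RHS = (-1) + 2 = 1; 3 > 1 — holds
x = -2: LHS = (-2)³ + 2·(-2)² - 3·(-2) - 1 = 5, RHS = (-2) + 2 = 0; 5 > 0 — holds
x = -3: LHS = (-3)³ + 2·(-3)² - 3·(-3) - 1 = -1, RHS = (-3) + 2 = -1; -1 > -1 — FAILS  ← closest negative counterexample to 0

Answer: x = -3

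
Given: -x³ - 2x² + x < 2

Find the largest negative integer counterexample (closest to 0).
Testing negative integers from -1 downward:
x = -1: LHS = -(-1)³ - 2·(-1)² + (-1) = -2; -2 < 2 — holds
x = -2: LHS = -(-2)³ - 2·(-2)² + (-2) = -2; -2 < 2 — holds
x = -3: LHS = -(-3)³ - 2·(-3)² + (-3) = 6; 6 < 2 — FAILS  ← closest negative counterexample to 0

Answer: x = -3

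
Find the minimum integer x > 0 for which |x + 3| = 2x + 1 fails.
Testing positive integers:
x = 1: LHS = |1 + 3| = |4| = 4, RHS = 2·1 + 1 = 3; 4 = 3 — FAILS  ← smallest positive counterexample

Answer: x = 1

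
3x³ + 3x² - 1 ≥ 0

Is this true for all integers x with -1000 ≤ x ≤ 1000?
The claim fails at x = 0:
x = 0: LHS = 3·0³ + 3·0² - 1 = -1; -1 ≥ 0 — FAILS

Because a single integer refutes it, the statement is false.

Answer: False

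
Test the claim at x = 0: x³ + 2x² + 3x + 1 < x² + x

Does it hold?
x = 0: LHS = 0³ + 2·0² + 3·0 + 1 = 1, RHS = 0² + 0 = 0; 1 < 0 — FAILS

The relation fails at x = 0, so x = 0 is a counterexample.

Answer: No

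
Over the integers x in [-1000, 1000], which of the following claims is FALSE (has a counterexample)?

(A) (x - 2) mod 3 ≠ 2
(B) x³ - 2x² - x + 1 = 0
(A) x = 1: LHS = (1 - 2) mod 3 = (-1) mod 3 = 2; 2 ≠ 2 — FAILS
(B) x = 0: LHS = 0³ - 2·0² - 0 + 1 = 1; 1 = 0 — FAILS

Answer: Both A and B are false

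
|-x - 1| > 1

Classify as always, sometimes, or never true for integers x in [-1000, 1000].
Holds at x = 1: LHS = |-1 - 1| = |-2| = 2; 2 > 1 — holds
Fails at x = 0: LHS = |-0 - 1| = |-1| = 1; 1 > 1 — FAILS
It is satisfied by some integers in the range but not all.

Answer: Sometimes true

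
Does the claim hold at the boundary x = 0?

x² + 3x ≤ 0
x = 0: LHS = 0² + 3·0 = 0; 0 ≤ 0 — holds

The relation is satisfied at x = 0.

Answer: Yes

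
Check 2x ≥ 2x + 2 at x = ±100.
x = 100: LHS = 2·100 = 200, RHS = 2·100 + 2 = 202; 200 ≥ 202 — FAILS
x = -100: LHS = 2·(-100) = -200, RHS = 2·(-100) + 2 = -198; -200 ≥ -198 — FAILS

Answer: No, fails for both x = 100 and x = -100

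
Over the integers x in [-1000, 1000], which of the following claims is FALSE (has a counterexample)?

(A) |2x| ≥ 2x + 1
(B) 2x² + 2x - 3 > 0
(A) x = 0: LHS = |2·0| = |0| = 0, RHS = 2·0 + 1 = 1; 0 ≥ 1 — FAILS
(B) x = 0: LHS = 2·0² + 2·0 - 3 = -3; -3 > 0 — FAILS

Answer: Both A and B are false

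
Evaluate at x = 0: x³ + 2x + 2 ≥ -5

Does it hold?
x = 0: LHS = 0³ + 2·0 + 2 = 2; 2 ≥ -5 — holds

The relation is satisfied at x = 0.

Answer: Yes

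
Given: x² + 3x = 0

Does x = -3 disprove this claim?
Substitute x = -3 into the relation:
x = -3: LHS = (-3)² + 3·(-3) = 0; 0 = 0 — holds

The claim holds here, so x = -3 is not a counterexample. (A counterexample exists elsewhere, e.g. x = 1.)

Answer: No, x = -3 is not a counterexample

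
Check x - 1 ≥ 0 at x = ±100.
x = 100: LHS = 100 - 1 = 99; 99 ≥ 0 — holds
x = -100: LHS = (-100) - 1 = -101; -101 ≥ 0 — FAILS

Answer: Partially: holds for x = 100, fails for x = -100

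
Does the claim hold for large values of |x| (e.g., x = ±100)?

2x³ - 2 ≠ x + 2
x = 100: LHS = 2·100³ - 2 = 1999998, RHS = 100 + 2 = 102; 1999998 ≠ 102 — holds
x = -100: LHS = 2·(-100)³ - 2 = -2000002, RHS = (-100) + 2 = -98; -2000002 ≠ -98 — holds

Answer: Yes, holds for both x = 100 and x = -100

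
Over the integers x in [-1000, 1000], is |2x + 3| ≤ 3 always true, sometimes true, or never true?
Holds at x = 0: LHS = |2·0 + 3| = |3| = 3; 3 ≤ 3 — holds
Fails at x = 1: LHS = |2·1 + 3| = |5| = 5; 5 ≤ 3 — FAILS
It is satisfied by some integers in the range but not all.

Answer: Sometimes true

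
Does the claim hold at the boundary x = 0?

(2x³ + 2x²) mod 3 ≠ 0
x = 0: LHS = (2·0³ + 2·0²) mod 3 = 0 mod 3 = 0; 0 ≠ 0 — FAILS

The relation fails at x = 0, so x = 0 is a counterexample.

Answer: No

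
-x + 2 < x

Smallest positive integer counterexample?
Testing positive integers:
x = 1: LHS = -1 + 2 = 1; 1 < 1 — FAILS  ← smallest positive counterexample

Answer: x = 1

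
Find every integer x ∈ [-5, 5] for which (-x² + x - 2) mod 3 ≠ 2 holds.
Holds for: {-5, -3, -2, 0, 1, 3, 4}
Fails for: {-4, -1, 2, 5}

Answer: {-5, -3, -2, 0, 1, 3, 4}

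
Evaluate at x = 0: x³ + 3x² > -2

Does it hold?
x = 0: LHS = 0³ + 3·0² = 0; 0 > -2 — holds

The relation is satisfied at x = 0.

Answer: Yes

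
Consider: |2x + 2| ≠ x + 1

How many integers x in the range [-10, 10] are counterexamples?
Counterexamples in [-10, 10]: {-1}.

Counting them gives 1 values.

Answer: 1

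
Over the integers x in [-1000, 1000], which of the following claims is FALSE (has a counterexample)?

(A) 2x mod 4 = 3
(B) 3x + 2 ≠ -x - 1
(A) x = 0: LHS = (2·0) mod 4 = 0 mod 4 = 0; 0 = 3 — FAILS

(B) Track d = LHS − RHS over the integers in [-1000, 1000]. Equality would need d = 0, but d changes sign only between consecutive integers, jumping over 0:
x = -1: LHS = 3·(-1) + 2 = -1, RHS = -(-1) - 1 = 0; -1 ≠ 0 — holds  (d = -1)
x = 0: LHS = 3·0 + 2 = 2, RHS = -0 - 1 = -1; 2 ≠ -1 — holds  (d = 3)
Away from these crossings d keeps a constant sign, and checking every integer in [-1000, 1000] confirms d ≠ 0 throughout. Hence the two sides are never equal, so the relation holds for every integer in [-1000, 1000].

Only (A) has a counterexample.

Answer: A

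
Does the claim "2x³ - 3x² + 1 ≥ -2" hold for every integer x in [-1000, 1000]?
The claim fails at x = -1:
x = -1: LHS = 2·(-1)³ - 3·(-1)² + 1 = -4; -4 ≥ -2 — FAILS

Because a single integer refutes it, the statement is false.

Answer: False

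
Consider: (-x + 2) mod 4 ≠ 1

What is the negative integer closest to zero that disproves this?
Testing negative integers from -1 downward:
x = -1: LHS = (-(-1) + 2) mod 4 = 3 mod 4 = 3; 3 ≠ 1 — holds
x = -2: LHS = (-(-2) + 2) mod 4 = 4 mod 4 = 0; 0 ≠ 1 — holds
x = -3: LHS = (-(-3) + 2) mod 4 = 5 mod 4 = 1; 1 ≠ 1 — FAILS  ← closest negative counterexample to 0

Answer: x = -3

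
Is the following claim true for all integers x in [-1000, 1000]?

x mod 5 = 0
The claim fails at x = 1:
x = 1: LHS = 1 mod 5 = 1; 1 = 0 — FAILS

Because a single integer refutes it, the statement is false.

Answer: False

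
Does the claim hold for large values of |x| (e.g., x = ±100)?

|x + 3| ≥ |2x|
x = 100: LHS = |100 + 3| = |103| = 103, RHS = |2·100| = |200| = 200; 103 ≥ 200 — FAILS
x = -100: LHS = |(-100) + 3| = |-97| = 97, RHS = |2·(-100)| = |-200| = 200; 97 ≥ 200 — FAILS

Answer: No, fails for both x = 100 and x = -100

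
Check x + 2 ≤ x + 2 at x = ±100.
x = 100: LHS = 100 + 2 = 102, RHS = 100 + 2 = 102; 102 ≤ 102 — holds
x = -100: LHS = (-100) + 2 = -98, RHS = (-100) + 2 = -98; -98 ≤ -98 — holds

Answer: Yes, holds for both x = 100 and x = -100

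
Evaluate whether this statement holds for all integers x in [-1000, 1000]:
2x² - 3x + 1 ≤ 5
The claim fails at x = -1:
x = -1: LHS = 2·(-1)² - 3·(-1) + 1 = 6; 6 ≤ 5 — FAILS

Because a single integer refutes it, the statement is false.

Answer: False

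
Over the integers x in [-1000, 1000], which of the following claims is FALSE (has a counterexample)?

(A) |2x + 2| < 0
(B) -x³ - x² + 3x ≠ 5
(A) x = 0: LHS = |2·0 + 2| = |2| = 2; 2 < 0 — FAILS

(B) Track d = LHS − RHS over the integers in [-1000, 1000]. Equality would need d = 0, but d changes sign only between consecutive integers, jumping over 0:
x = -3: LHS = -(-3)³ - (-3)² + 3·(-3) = 9; 9 ≠ 5 — holds  (d = 4)
x = -2: LHS = -(-2)³ - (-2)² + 3·(-2) = -2; -2 ≠ 5 — holds  (d = -7)
Away from these crossings d keeps a constant sign, and checking every integer in [-1000, 1000] confirms d ≠ 0 throughout. Hence the two sides are never equal, so the relation holds for every integer in [-1000, 1000].

Only (A) has a counterexample.

Answer: A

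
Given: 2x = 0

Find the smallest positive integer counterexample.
Testing positive integers:
x = 1: LHS = 2·1 = 2; 2 = 0 — FAILS  ← smallest positive counterexample

Answer: x = 1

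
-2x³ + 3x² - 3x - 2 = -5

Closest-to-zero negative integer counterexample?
Testing negative integers from -1 downward:
x = -1: LHS = -2·(-1)³ + 3·(-1)² - 3·(-1) - 2 = 6; 6 = -5 — FAILS  ← closest negative counterexample to 0

Answer: x = -1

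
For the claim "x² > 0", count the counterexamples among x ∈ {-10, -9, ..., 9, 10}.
Counterexamples in [-10, 10]: {0}.

Counting them gives 1 values.

Answer: 1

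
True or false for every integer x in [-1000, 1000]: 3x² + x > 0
The claim fails at x = 0:
x = 0: LHS = 3·0² + 0 = 0; 0 > 0 — FAILS

Because a single integer refutes it, the statement is false.

Answer: False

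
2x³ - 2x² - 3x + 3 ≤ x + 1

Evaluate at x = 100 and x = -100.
x = 100: LHS = 2·100³ - 2·100² - 3·100 + 3 = 1979703, RHS = 100 + 1 = 101; 1979703 ≤ 101 — FAILS
x = -100: LHS = 2·(-100)³ - 2·(-100)² - 3·(-100) + 3 = -2019697, RHS = (-100) + 1 = -99; -2019697 ≤ -99 — holds

Answer: Partially: fails for x = 100, holds for x = -100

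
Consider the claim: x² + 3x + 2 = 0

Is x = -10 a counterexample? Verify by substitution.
Substitute x = -10 into the relation:
x = -10: LHS = (-10)² + 3·(-10) + 2 = 72; 72 = 0 — FAILS

Since the claim fails at x = -10, this value is a counterexample.

Answer: Yes, x = -10 is a counterexample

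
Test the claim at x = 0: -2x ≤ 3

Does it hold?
x = 0: LHS = -2·0 = 0; 0 ≤ 3 — holds

The relation is satisfied at x = 0.

Answer: Yes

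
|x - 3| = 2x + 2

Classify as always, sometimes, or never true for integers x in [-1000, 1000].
Track d = LHS − RHS over the integers in [-1000, 1000]. Equality would need d = 0, but d changes sign only between consecutive integers, jumping over 0:
x = 0: LHS = |0 - 3| = |-3| = 3, RHS = 2·0 + 2 = 2; 3 = 2 — FAILS  (d = 1)
x = 1: LHS = |1 - 3| = |-2| = 2, RHS = 2·1 + 2 = 4; 2 = 4 — FAILS  (d = -2)
Away from these crossings d keeps a constant sign, and checking every integer in [-1000, 1000] confirms d ≠ 0 throughout. Hence the two sides are never equal, so the claimed relation (=) fails for every integer in [-1000, 1000].

No integer in the range satisfies it.

Answer: Never true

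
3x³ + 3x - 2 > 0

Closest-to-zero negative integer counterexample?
Testing negative integers from -1 downward:
x = -1: LHS = 3·(-1)³ + 3·(-1) - 2 = -8; -8 > 0 — FAILS  ← closest negative counterexample to 0

Answer: x = -1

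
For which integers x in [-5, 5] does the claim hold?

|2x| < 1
Holds for: {0}
Fails for: {-5, -4, -3, -2, -1, 1, 2, 3, 4, 5}

Answer: {0}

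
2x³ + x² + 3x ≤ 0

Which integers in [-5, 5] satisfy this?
Holds for: {-5, -4, -3, -2, -1, 0}
Fails for: {1, 2, 3, 4, 5}

Answer: {-5, -4, -3, -2, -1, 0}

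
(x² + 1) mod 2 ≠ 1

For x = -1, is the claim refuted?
Substitute x = -1 into the relation:
x = -1: LHS = ((-1)² + 1) mod 2 = 2 mod 2 = 0; 0 ≠ 1 — holds

The claim holds here, so x = -1 is not a counterexample. (A counterexample exists elsewhere, e.g. x = 0.)

Answer: No, x = -1 is not a counterexample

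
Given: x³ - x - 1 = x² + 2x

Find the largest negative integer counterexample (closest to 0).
Testing negative integers from -1 downward:
x = -1: LHS = (-1)³ - (-1) - 1 = -1, RHS = (-1)² + 2·(-1) = -1; -1 = -1 — holds
x = -2: LHS = (-2)³ - (-2) - 1 = -7, RHS = (-2)² + 2·(-2) = 0; -7 = 0 — FAILS  ← closest negative counterexample to 0

Answer: x = -2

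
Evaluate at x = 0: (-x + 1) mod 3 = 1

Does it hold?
x = 0: LHS = (-0 + 1) mod 3 = 1 mod 3 = 1; 1 = 1 — holds

The relation is satisfied at x = 0.

Answer: Yes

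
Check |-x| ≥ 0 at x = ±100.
x = 100: LHS = |-100| = 100; 100 ≥ 0 — holds
x = -100: LHS = |-(-100)| = |100| = 100; 100 ≥ 0 — holds

Answer: Yes, holds for both x = 100 and x = -100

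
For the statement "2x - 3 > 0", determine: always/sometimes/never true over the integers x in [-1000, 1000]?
Holds at x = 2: LHS = 2·2 - 3 = 1; 1 > 0 — holds
Fails at x = 0: LHS = 2·0 - 3 = -3; -3 > 0 — FAILS
It is satisfied by some integers in the range but not all.

Answer: Sometimes true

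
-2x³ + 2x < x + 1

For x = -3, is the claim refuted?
Substitute x = -3 into the relation:
x = -3: LHS = -2·(-3)³ + 2·(-3) = 48, RHS = (-3) + 1 = -2; 48 < -2 — FAILS

Since the claim fails at x = -3, this value is a counterexample.

Answer: Yes, x = -3 is a counterexample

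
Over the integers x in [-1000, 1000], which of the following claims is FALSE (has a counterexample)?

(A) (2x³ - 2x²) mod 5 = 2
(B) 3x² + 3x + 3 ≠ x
(A) x = 0: LHS = (2·0³ - 2·0²) mod 5 = 0 mod 5 = 0; 0 = 2 — FAILS

(B) Over all integers in [-1000, 1000], LHS − RHS is always positive; it is smallest at x = 0, where it equals 3:
x = 0: LHS = 3·0² + 3·0 + 3 = 3; 3 ≠ 0 — holds
At the ends of the range:
x = -1000: LHS = 3·(-1000)² + 3·(-1000) + 3 = 2997003; 2997003 ≠ -1000 — holds
x = 1000: LHS = 3·1000² + 3·1000 + 3 = 3003003; 3003003 ≠ 1000 — holds
Hence LHS − RHS is never 0, i.e. the two sides are never equal, so the relation holds for every integer in [-1000, 1000].

Only (A) has a counterexample.

Answer: A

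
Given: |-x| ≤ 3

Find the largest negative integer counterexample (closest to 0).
Testing negative integers from -1 downward:
x = -1: LHS = |-(-1)| = |1| = 1; 1 ≤ 3 — holds
x = -2: LHS = |-(-2)| = |2| = 2; 2 ≤ 3 — holds
x = -3: LHS = |-(-3)| = |3| = 3; 3 ≤ 3 — holds
x = -4: LHS = |-(-4)| = |4| = 4; 4 ≤ 3 — FAILS  ← closest negative counterexample to 0

Answer: x = -4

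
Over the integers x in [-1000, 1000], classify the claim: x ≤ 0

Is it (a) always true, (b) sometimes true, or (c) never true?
Holds at x = 0: 0 ≤ 0 — holds
Fails at x = 1: 1 ≤ 0 — FAILS
It is satisfied by some integers in the range but not all.

Answer: Sometimes true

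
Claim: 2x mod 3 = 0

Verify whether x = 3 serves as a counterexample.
Substitute x = 3 into the relation:
x = 3: LHS = (2·3) mod 3 = 6 mod 3 = 0; 0 = 0 — holds

The claim holds here, so x = 3 is not a counterexample. (A counterexample exists elsewhere, e.g. x = 1.)

Answer: No, x = 3 is not a counterexample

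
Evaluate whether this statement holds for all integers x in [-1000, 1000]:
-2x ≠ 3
Track d = LHS − RHS over the integers in [-1000, 1000]. Equality would need d = 0, but d changes sign only between consecutive integers, jumping over 0:
x = -2: LHS = -2·(-2) = 4; 4 ≠ 3 — holds  (d = 1)
x = -1: LHS = -2·(-1) = 2; 2 ≠ 3 — holds  (d = -1)
Away from these crossings d keeps a constant sign, and checking every integer in [-1000, 1000] confirms d ≠ 0 throughout. Hence the two sides are never equal, so the relation holds for every integer in [-1000, 1000].

No counterexample exists.

Answer: True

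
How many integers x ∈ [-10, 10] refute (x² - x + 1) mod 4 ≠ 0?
For a polynomial with integer coefficients, its value mod 4 depends only on x mod 4, so it suffices to check one representative of each residue class, x = 0, 1, 2, 3:
x = 0: LHS = (0² - 0 + 1) mod 4 = 1 mod 4 = 1; 1 ≠ 0 — holds
x = 1: LHS = (1² - 1 + 1) mod 4 = 1 mod 4 = 1; 1 ≠ 0 — holds
x = 2: LHS = (2² - 2 + 1) mod 4 = 3 mod 4 = 3; 3 ≠ 0 — holds
x = 3: LHS = (3² - 3 + 1) mod 4 = 7 mod 4 = 3; 3 ≠ 0 — holds
The relation holds in every residue class, so the relation holds for every integer in [-10, 10].

No counterexample appears in that range.

Answer: 0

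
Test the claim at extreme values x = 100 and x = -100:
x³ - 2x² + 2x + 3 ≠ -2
x = 100: LHS = 100³ - 2·100² + 2·100 + 3 = 980203; 980203 ≠ -2 — holds
x = -100: LHS = (-100)³ - 2·(-100)² + 2·(-100) + 3 = -1020197; -1020197 ≠ -2 — holds

Answer: Yes, holds for both x = 100 and x = -100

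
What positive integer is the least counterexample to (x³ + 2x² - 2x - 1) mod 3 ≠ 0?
Testing positive integers:
x = 1: LHS = (1³ + 2·1² - 2·1 - 1) mod 3 = 0 mod 3 = 0; 0 ≠ 0 — FAILS  ← smallest positive counterexample

Answer: x = 1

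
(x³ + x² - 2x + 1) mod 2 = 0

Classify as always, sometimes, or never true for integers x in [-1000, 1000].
For a polynomial with integer coefficients, its value mod 2 depends only on x mod 2, so it suffices to check one representative of each residue class, x = 0, 1:
x = 0: LHS = (0³ + 0² - 2·0 + 1) mod 2 = 1 mod 2 = 1; 1 = 0 — FAILS
x = 1: LHS = (1³ + 1² - 2·1 + 1) mod 2 = 1 mod 2 = 1; 1 = 0 — FAILS
The relation fails in every residue class, so the claimed relation (=) fails for every integer in [-1000, 1000].

No integer in the range satisfies it.

Answer: Never true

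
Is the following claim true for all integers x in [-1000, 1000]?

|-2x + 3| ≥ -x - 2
Over all integers in [-1000, 1000], LHS − RHS is smallest at x = 1, where it equals 4:
x = 1: LHS = |-2·1 + 3| = |1| = 1, RHS = -1 - 2 = -3; 1 ≥ -3 — holds
At the ends of the range:
x = -1000: LHS = |-2·(-1000) + 3| = |2003| = 2003, RHS = -(-1000) - 2 = 998; 2003 ≥ 998 — holds
x = 1000: LHS = |-2·1000 + 3| = |-1997| = 1997, RHS = -1000 - 2 = -1002; 1997 ≥ -1002 — holds
Hence LHS − RHS is never negative, i.e. LHS ≥ RHS throughout, so the relation holds for every integer in [-1000, 1000].

No counterexample exists.

Answer: True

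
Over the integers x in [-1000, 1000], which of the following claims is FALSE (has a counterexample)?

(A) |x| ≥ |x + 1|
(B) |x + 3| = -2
(A) x = 0: LHS = |0| = 0, RHS = |0 + 1| = |1| = 1; 0 ≥ 1 — FAILS
(B) x = 0: LHS = |0 + 3| = |3| = 3; 3 = -2 — FAILS

Answer: Both A and B are false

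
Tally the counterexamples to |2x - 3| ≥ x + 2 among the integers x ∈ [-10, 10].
Counterexamples in [-10, 10]: {1, 2, 3, 4}.

Counting them gives 4 values.

Answer: 4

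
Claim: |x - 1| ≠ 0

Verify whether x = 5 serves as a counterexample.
Substitute x = 5 into the relation:
x = 5: LHS = |5 - 1| = |4| = 4; 4 ≠ 0 — holds

The claim holds here, so x = 5 is not a counterexample. (A counterexample exists elsewhere, e.g. x = 1.)

Answer: No, x = 5 is not a counterexample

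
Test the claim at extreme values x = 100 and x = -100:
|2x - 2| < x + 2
x = 100: LHS = |2·100 - 2| = |198| = 198, RHS = 100 + 2 = 102; 198 < 102 — FAILS
x = -100: LHS = |2·(-100) - 2| = |-202| = 202, RHS = (-100) + 2 = -98; 202 < -98 — FAILS

Answer: No, fails for both x = 100 and x = -100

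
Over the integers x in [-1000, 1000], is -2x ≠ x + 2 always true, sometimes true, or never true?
Track d = LHS − RHS over the integers in [-1000, 1000]. Equality would need d = 0, but d changes sign only between consecutive integers, jumping over 0:
x = -1: LHS = -2·(-1) = 2, RHS = (-1) + 2 = 1; 2 ≠ 1 — holds  (d = 1)
x = 0: LHS = -2·0 = 0, RHS = 0 + 2 = 2; 0 ≠ 2 — holds  (d = -2)
Away from these crossings d keeps a constant sign, and checking every integer in [-1000, 1000] confirms d ≠ 0 throughout. Hence the two sides are never equal, so the relation holds for every integer in [-1000, 1000].

No counterexample exists.

Answer: Always true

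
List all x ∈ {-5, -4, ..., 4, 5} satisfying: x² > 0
Holds for: {-5, -4, -3, -2, -1, 1, 2, 3, 4, 5}
Fails for: {0}

Answer: {-5, -4, -3, -2, -1, 1, 2, 3, 4, 5}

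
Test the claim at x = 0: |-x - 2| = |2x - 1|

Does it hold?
x = 0: LHS = |-0 - 2| = |-2| = 2, RHS = |2·0 - 1| = |-1| = 1; 2 = 1 — FAILS

The relation fails at x = 0, so x = 0 is a counterexample.

Answer: No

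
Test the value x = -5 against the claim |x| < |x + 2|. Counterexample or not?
Substitute x = -5 into the relation:
x = -5: LHS = |-5| = 5, RHS = |(-5) + 2| = |-3| = 3; 5 < 3 — FAILS

Since the claim fails at x = -5, this value is a counterexample.

Answer: Yes, x = -5 is a counterexample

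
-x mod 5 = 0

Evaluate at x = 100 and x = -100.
x = 100: LHS = (-100) mod 5 = 0; 0 = 0 — holds
x = -100: LHS = (-(-100)) mod 5 = 100 mod 5 = 0; 0 = 0 — holds

Answer: Yes, holds for both x = 100 and x = -100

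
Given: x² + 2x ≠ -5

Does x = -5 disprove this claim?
Substitute x = -5 into the relation:
x = -5: LHS = (-5)² + 2·(-5) = 15; 15 ≠ -5 — holds

The relation holds at x = -5, so it is not a counterexample.

Answer: No, x = -5 is not a counterexample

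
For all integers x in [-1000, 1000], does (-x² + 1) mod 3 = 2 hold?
The claim fails at x = 0:
x = 0: LHS = (-0² + 1) mod 3 = 1 mod 3 = 1; 1 = 2 — FAILS

Because a single integer refutes it, the statement is false.

Answer: False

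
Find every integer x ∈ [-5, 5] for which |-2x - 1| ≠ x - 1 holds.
Over all integers in [-5, 5], LHS − RHS is always positive; it is smallest at x = 0, where it equals 2:
x = 0: LHS = |-2·0 - 1| = |-1| = 1, RHS = 0 - 1 = -1; 1 ≠ -1 — holds
At the ends of the range:
x = -5: LHS = |-2·(-5) - 1| = |9| = 9, RHS = (-5) - 1 = -6; 9 ≠ -6 — holds
x = 5: LHS = |-2·5 - 1| = |-11| = 11, RHS = 5 - 1 = 4; 11 ≠ 4 — holds
Hence LHS − RHS is never 0, i.e. the two sides are never equal, so the relation holds for every integer in [-5, 5].

Answer: All integers in [-5, 5]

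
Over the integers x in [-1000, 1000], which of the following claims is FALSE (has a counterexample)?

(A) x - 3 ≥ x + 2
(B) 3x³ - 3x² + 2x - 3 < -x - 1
(A) x = 0: LHS = 0 - 3 = -3, RHS = 0 + 2 = 2; -3 ≥ 2 — FAILS
(B) x = 1: LHS = 3·1³ - 3·1² + 2·1 - 3 = -1, RHS = -1 - 1 = -2; -1 < -2 — FAILS

Answer: Both A and B are false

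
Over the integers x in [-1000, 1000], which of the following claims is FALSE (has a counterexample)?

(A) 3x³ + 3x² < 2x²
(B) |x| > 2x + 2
(A) x = 0: LHS = 3·0³ + 3·0² = 0, RHS = 2·0² = 0; 0 < 0 — FAILS
(B) x = 0: LHS = |0| = 0, RHS = 2·0 + 2 = 2; 0 > 2 — FAILS

Answer: Both A and B are false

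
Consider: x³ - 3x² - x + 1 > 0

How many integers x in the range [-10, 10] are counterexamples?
Counterexamples in [-10, 10]: {-10, -9, -8, -7, -6, -5, -4, -3, -2, -1, 1, 2, 3}.

Counting them gives 13 values.

Answer: 13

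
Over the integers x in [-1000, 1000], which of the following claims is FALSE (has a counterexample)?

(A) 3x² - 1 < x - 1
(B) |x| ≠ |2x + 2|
(A) x = 0: LHS = 3·0² - 1 = -1, RHS = 0 - 1 = -1; -1 < -1 — FAILS
(B) x = -2: LHS = |-2| = 2, RHS = |2·(-2) + 2| = |-2| = 2; 2 ≠ 2 — FAILS

Answer: Both A and B are false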